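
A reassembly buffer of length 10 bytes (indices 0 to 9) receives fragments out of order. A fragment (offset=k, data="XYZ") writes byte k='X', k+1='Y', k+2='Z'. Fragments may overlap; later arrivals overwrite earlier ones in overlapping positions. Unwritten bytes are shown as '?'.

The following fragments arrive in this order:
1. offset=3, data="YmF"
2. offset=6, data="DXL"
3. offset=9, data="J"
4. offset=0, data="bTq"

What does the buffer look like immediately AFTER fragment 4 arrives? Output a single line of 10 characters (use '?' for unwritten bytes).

Fragment 1: offset=3 data="YmF" -> buffer=???YmF????
Fragment 2: offset=6 data="DXL" -> buffer=???YmFDXL?
Fragment 3: offset=9 data="J" -> buffer=???YmFDXLJ
Fragment 4: offset=0 data="bTq" -> buffer=bTqYmFDXLJ

Answer: bTqYmFDXLJ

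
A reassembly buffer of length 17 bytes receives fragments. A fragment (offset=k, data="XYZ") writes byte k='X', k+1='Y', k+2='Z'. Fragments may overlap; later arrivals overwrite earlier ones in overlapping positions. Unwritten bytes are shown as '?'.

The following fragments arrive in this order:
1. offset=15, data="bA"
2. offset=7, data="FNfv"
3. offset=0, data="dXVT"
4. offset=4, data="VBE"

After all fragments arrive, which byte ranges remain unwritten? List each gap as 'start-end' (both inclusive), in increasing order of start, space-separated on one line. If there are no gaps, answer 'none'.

Answer: 11-14

Derivation:
Fragment 1: offset=15 len=2
Fragment 2: offset=7 len=4
Fragment 3: offset=0 len=4
Fragment 4: offset=4 len=3
Gaps: 11-14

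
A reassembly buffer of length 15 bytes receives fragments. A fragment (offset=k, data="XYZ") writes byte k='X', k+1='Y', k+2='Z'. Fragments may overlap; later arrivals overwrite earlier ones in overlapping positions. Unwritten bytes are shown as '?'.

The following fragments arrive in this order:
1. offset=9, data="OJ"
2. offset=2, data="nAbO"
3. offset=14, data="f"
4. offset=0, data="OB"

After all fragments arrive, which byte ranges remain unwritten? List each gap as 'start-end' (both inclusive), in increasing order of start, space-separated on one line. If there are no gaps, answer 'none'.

Answer: 6-8 11-13

Derivation:
Fragment 1: offset=9 len=2
Fragment 2: offset=2 len=4
Fragment 3: offset=14 len=1
Fragment 4: offset=0 len=2
Gaps: 6-8 11-13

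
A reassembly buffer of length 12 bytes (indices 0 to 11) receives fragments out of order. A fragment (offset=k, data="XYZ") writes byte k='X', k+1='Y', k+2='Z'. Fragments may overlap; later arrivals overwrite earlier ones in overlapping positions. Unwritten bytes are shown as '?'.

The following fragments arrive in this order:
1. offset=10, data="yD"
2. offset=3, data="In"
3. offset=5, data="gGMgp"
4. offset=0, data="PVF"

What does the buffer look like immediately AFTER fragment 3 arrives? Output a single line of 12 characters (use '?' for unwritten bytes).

Answer: ???IngGMgpyD

Derivation:
Fragment 1: offset=10 data="yD" -> buffer=??????????yD
Fragment 2: offset=3 data="In" -> buffer=???In?????yD
Fragment 3: offset=5 data="gGMgp" -> buffer=???IngGMgpyD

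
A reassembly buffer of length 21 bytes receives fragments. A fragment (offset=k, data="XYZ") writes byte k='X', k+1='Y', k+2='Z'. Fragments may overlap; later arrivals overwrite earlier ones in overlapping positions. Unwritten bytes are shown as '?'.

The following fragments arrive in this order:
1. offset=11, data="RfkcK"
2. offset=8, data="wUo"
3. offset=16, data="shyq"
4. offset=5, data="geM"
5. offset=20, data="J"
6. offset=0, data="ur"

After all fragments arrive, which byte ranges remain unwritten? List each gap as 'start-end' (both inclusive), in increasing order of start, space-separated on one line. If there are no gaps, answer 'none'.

Fragment 1: offset=11 len=5
Fragment 2: offset=8 len=3
Fragment 3: offset=16 len=4
Fragment 4: offset=5 len=3
Fragment 5: offset=20 len=1
Fragment 6: offset=0 len=2
Gaps: 2-4

Answer: 2-4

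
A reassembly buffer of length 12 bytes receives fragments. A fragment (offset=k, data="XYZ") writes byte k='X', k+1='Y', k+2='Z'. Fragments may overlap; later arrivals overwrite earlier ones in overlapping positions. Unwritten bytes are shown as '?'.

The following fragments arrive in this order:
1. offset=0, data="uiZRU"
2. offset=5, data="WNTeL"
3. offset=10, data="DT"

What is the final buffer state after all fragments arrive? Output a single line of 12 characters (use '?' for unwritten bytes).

Fragment 1: offset=0 data="uiZRU" -> buffer=uiZRU???????
Fragment 2: offset=5 data="WNTeL" -> buffer=uiZRUWNTeL??
Fragment 3: offset=10 data="DT" -> buffer=uiZRUWNTeLDT

Answer: uiZRUWNTeLDT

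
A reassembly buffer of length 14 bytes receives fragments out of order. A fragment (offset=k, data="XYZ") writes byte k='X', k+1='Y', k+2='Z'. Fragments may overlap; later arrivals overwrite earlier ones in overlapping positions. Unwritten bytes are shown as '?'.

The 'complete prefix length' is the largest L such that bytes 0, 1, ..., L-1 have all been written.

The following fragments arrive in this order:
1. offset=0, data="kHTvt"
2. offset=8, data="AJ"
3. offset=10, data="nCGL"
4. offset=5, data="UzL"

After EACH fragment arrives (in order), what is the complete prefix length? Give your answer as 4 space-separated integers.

Fragment 1: offset=0 data="kHTvt" -> buffer=kHTvt????????? -> prefix_len=5
Fragment 2: offset=8 data="AJ" -> buffer=kHTvt???AJ???? -> prefix_len=5
Fragment 3: offset=10 data="nCGL" -> buffer=kHTvt???AJnCGL -> prefix_len=5
Fragment 4: offset=5 data="UzL" -> buffer=kHTvtUzLAJnCGL -> prefix_len=14

Answer: 5 5 5 14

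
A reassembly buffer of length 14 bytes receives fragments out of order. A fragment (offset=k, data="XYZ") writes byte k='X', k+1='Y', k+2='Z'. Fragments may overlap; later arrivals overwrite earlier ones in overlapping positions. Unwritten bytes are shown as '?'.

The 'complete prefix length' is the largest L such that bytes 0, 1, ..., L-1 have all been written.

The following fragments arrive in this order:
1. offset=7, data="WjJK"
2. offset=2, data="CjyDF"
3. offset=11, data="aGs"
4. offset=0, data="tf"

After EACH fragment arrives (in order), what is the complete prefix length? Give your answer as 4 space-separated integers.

Fragment 1: offset=7 data="WjJK" -> buffer=???????WjJK??? -> prefix_len=0
Fragment 2: offset=2 data="CjyDF" -> buffer=??CjyDFWjJK??? -> prefix_len=0
Fragment 3: offset=11 data="aGs" -> buffer=??CjyDFWjJKaGs -> prefix_len=0
Fragment 4: offset=0 data="tf" -> buffer=tfCjyDFWjJKaGs -> prefix_len=14

Answer: 0 0 0 14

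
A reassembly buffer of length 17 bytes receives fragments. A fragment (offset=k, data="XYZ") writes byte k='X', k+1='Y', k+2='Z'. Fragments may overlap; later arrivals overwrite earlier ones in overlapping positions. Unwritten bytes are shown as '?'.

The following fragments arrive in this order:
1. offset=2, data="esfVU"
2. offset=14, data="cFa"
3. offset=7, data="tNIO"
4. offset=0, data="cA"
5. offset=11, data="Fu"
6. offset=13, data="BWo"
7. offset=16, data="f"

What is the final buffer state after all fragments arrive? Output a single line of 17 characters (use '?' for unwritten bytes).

Answer: cAesfVUtNIOFuBWof

Derivation:
Fragment 1: offset=2 data="esfVU" -> buffer=??esfVU??????????
Fragment 2: offset=14 data="cFa" -> buffer=??esfVU???????cFa
Fragment 3: offset=7 data="tNIO" -> buffer=??esfVUtNIO???cFa
Fragment 4: offset=0 data="cA" -> buffer=cAesfVUtNIO???cFa
Fragment 5: offset=11 data="Fu" -> buffer=cAesfVUtNIOFu?cFa
Fragment 6: offset=13 data="BWo" -> buffer=cAesfVUtNIOFuBWoa
Fragment 7: offset=16 data="f" -> buffer=cAesfVUtNIOFuBWof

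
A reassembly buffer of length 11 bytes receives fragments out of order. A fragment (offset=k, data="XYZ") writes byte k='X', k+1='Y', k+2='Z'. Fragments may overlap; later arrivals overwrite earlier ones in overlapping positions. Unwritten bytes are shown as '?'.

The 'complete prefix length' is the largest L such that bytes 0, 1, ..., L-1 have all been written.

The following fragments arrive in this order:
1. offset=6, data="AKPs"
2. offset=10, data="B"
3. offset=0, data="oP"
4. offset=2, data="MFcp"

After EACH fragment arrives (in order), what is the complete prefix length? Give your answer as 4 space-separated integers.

Fragment 1: offset=6 data="AKPs" -> buffer=??????AKPs? -> prefix_len=0
Fragment 2: offset=10 data="B" -> buffer=??????AKPsB -> prefix_len=0
Fragment 3: offset=0 data="oP" -> buffer=oP????AKPsB -> prefix_len=2
Fragment 4: offset=2 data="MFcp" -> buffer=oPMFcpAKPsB -> prefix_len=11

Answer: 0 0 2 11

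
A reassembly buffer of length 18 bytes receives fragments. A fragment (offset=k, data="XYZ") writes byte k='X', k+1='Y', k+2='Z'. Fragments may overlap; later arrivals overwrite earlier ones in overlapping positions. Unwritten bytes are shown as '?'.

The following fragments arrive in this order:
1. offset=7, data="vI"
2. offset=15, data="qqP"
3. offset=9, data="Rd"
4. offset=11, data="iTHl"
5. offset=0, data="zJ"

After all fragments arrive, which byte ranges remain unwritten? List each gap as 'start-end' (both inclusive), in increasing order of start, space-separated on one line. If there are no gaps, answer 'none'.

Fragment 1: offset=7 len=2
Fragment 2: offset=15 len=3
Fragment 3: offset=9 len=2
Fragment 4: offset=11 len=4
Fragment 5: offset=0 len=2
Gaps: 2-6

Answer: 2-6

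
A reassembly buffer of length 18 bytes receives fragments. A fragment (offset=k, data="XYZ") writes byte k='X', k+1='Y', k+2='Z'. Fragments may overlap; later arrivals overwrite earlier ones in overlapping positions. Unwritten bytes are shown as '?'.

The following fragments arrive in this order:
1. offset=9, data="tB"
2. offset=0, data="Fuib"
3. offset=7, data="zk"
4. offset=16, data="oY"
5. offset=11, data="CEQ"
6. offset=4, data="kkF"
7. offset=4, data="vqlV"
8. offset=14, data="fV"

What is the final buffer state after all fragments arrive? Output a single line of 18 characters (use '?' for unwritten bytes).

Answer: FuibvqlVktBCEQfVoY

Derivation:
Fragment 1: offset=9 data="tB" -> buffer=?????????tB???????
Fragment 2: offset=0 data="Fuib" -> buffer=Fuib?????tB???????
Fragment 3: offset=7 data="zk" -> buffer=Fuib???zktB???????
Fragment 4: offset=16 data="oY" -> buffer=Fuib???zktB?????oY
Fragment 5: offset=11 data="CEQ" -> buffer=Fuib???zktBCEQ??oY
Fragment 6: offset=4 data="kkF" -> buffer=FuibkkFzktBCEQ??oY
Fragment 7: offset=4 data="vqlV" -> buffer=FuibvqlVktBCEQ??oY
Fragment 8: offset=14 data="fV" -> buffer=FuibvqlVktBCEQfVoY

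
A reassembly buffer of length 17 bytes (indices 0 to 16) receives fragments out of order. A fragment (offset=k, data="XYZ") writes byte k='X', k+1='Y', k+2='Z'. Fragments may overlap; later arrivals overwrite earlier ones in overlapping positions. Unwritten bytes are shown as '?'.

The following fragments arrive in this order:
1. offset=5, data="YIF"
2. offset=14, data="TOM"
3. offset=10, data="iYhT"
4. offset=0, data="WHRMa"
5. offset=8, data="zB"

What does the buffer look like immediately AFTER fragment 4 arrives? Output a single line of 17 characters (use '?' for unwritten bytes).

Fragment 1: offset=5 data="YIF" -> buffer=?????YIF?????????
Fragment 2: offset=14 data="TOM" -> buffer=?????YIF??????TOM
Fragment 3: offset=10 data="iYhT" -> buffer=?????YIF??iYhTTOM
Fragment 4: offset=0 data="WHRMa" -> buffer=WHRMaYIF??iYhTTOM

Answer: WHRMaYIF??iYhTTOM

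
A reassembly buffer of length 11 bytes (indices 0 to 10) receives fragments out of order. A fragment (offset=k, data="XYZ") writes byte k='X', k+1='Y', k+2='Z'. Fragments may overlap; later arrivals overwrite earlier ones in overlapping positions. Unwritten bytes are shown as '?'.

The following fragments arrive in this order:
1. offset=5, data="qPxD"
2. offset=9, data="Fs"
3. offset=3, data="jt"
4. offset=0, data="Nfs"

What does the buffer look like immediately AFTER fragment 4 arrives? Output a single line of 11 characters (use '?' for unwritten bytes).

Fragment 1: offset=5 data="qPxD" -> buffer=?????qPxD??
Fragment 2: offset=9 data="Fs" -> buffer=?????qPxDFs
Fragment 3: offset=3 data="jt" -> buffer=???jtqPxDFs
Fragment 4: offset=0 data="Nfs" -> buffer=NfsjtqPxDFs

Answer: NfsjtqPxDFs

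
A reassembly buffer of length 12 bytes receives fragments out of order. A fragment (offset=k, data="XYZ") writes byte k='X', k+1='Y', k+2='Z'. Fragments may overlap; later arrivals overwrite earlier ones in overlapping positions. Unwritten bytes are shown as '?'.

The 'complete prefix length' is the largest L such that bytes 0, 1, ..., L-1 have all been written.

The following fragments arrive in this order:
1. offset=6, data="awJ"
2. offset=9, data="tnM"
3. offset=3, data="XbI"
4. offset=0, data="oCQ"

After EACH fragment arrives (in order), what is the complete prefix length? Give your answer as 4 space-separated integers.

Answer: 0 0 0 12

Derivation:
Fragment 1: offset=6 data="awJ" -> buffer=??????awJ??? -> prefix_len=0
Fragment 2: offset=9 data="tnM" -> buffer=??????awJtnM -> prefix_len=0
Fragment 3: offset=3 data="XbI" -> buffer=???XbIawJtnM -> prefix_len=0
Fragment 4: offset=0 data="oCQ" -> buffer=oCQXbIawJtnM -> prefix_len=12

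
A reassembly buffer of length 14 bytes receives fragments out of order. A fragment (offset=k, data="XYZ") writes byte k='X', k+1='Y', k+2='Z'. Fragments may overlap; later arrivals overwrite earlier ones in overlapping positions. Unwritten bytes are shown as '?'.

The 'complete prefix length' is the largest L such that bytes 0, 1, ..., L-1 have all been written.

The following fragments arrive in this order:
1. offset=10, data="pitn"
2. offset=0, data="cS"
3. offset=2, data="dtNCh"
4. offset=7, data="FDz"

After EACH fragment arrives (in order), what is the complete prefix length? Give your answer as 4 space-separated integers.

Answer: 0 2 7 14

Derivation:
Fragment 1: offset=10 data="pitn" -> buffer=??????????pitn -> prefix_len=0
Fragment 2: offset=0 data="cS" -> buffer=cS????????pitn -> prefix_len=2
Fragment 3: offset=2 data="dtNCh" -> buffer=cSdtNCh???pitn -> prefix_len=7
Fragment 4: offset=7 data="FDz" -> buffer=cSdtNChFDzpitn -> prefix_len=14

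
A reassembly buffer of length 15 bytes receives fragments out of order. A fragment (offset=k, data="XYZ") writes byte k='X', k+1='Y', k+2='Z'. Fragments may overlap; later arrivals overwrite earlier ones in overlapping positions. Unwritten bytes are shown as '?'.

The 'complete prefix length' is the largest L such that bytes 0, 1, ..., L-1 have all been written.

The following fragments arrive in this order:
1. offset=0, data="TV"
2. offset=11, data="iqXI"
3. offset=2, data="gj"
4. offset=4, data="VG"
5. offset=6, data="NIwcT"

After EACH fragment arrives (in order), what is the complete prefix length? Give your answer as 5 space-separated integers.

Answer: 2 2 4 6 15

Derivation:
Fragment 1: offset=0 data="TV" -> buffer=TV????????????? -> prefix_len=2
Fragment 2: offset=11 data="iqXI" -> buffer=TV?????????iqXI -> prefix_len=2
Fragment 3: offset=2 data="gj" -> buffer=TVgj???????iqXI -> prefix_len=4
Fragment 4: offset=4 data="VG" -> buffer=TVgjVG?????iqXI -> prefix_len=6
Fragment 5: offset=6 data="NIwcT" -> buffer=TVgjVGNIwcTiqXI -> prefix_len=15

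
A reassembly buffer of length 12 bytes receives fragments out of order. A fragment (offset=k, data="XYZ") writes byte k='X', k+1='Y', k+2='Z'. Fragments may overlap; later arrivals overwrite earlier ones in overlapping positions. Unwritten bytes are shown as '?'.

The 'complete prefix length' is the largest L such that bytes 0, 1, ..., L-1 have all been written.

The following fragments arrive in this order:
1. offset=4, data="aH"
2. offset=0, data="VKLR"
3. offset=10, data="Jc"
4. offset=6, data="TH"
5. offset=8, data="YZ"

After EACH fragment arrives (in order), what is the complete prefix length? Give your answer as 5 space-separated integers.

Fragment 1: offset=4 data="aH" -> buffer=????aH?????? -> prefix_len=0
Fragment 2: offset=0 data="VKLR" -> buffer=VKLRaH?????? -> prefix_len=6
Fragment 3: offset=10 data="Jc" -> buffer=VKLRaH????Jc -> prefix_len=6
Fragment 4: offset=6 data="TH" -> buffer=VKLRaHTH??Jc -> prefix_len=8
Fragment 5: offset=8 data="YZ" -> buffer=VKLRaHTHYZJc -> prefix_len=12

Answer: 0 6 6 8 12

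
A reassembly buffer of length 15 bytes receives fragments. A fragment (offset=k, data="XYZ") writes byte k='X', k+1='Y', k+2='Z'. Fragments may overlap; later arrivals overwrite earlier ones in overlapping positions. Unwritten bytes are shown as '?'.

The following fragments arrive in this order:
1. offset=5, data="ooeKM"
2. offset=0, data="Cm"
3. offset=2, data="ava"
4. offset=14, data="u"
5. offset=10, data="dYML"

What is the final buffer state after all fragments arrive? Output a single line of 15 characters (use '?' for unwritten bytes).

Fragment 1: offset=5 data="ooeKM" -> buffer=?????ooeKM?????
Fragment 2: offset=0 data="Cm" -> buffer=Cm???ooeKM?????
Fragment 3: offset=2 data="ava" -> buffer=CmavaooeKM?????
Fragment 4: offset=14 data="u" -> buffer=CmavaooeKM????u
Fragment 5: offset=10 data="dYML" -> buffer=CmavaooeKMdYMLu

Answer: CmavaooeKMdYMLu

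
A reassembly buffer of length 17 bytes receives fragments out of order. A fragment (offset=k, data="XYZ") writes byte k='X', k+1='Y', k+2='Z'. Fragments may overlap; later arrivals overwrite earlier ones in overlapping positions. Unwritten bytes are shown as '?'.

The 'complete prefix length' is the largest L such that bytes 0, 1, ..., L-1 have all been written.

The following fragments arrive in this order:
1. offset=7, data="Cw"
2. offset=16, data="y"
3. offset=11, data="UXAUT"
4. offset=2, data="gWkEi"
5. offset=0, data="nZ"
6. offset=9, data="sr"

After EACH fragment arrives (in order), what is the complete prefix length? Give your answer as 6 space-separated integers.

Fragment 1: offset=7 data="Cw" -> buffer=???????Cw???????? -> prefix_len=0
Fragment 2: offset=16 data="y" -> buffer=???????Cw???????y -> prefix_len=0
Fragment 3: offset=11 data="UXAUT" -> buffer=???????Cw??UXAUTy -> prefix_len=0
Fragment 4: offset=2 data="gWkEi" -> buffer=??gWkEiCw??UXAUTy -> prefix_len=0
Fragment 5: offset=0 data="nZ" -> buffer=nZgWkEiCw??UXAUTy -> prefix_len=9
Fragment 6: offset=9 data="sr" -> buffer=nZgWkEiCwsrUXAUTy -> prefix_len=17

Answer: 0 0 0 0 9 17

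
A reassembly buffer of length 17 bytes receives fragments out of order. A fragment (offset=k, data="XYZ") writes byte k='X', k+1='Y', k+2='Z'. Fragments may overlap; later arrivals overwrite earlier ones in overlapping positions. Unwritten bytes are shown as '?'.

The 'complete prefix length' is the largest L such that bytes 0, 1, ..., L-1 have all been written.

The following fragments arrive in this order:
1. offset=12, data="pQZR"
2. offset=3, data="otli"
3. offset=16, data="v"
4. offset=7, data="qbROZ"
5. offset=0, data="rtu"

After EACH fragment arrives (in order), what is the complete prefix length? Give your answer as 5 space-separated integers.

Fragment 1: offset=12 data="pQZR" -> buffer=????????????pQZR? -> prefix_len=0
Fragment 2: offset=3 data="otli" -> buffer=???otli?????pQZR? -> prefix_len=0
Fragment 3: offset=16 data="v" -> buffer=???otli?????pQZRv -> prefix_len=0
Fragment 4: offset=7 data="qbROZ" -> buffer=???otliqbROZpQZRv -> prefix_len=0
Fragment 5: offset=0 data="rtu" -> buffer=rtuotliqbROZpQZRv -> prefix_len=17

Answer: 0 0 0 0 17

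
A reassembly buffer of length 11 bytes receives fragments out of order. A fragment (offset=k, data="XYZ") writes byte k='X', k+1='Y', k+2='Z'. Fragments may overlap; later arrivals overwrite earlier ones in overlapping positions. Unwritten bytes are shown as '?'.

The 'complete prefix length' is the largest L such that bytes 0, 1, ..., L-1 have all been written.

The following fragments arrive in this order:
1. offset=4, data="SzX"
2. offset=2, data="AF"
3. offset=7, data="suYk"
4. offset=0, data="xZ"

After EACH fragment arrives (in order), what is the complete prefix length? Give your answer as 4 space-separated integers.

Fragment 1: offset=4 data="SzX" -> buffer=????SzX???? -> prefix_len=0
Fragment 2: offset=2 data="AF" -> buffer=??AFSzX???? -> prefix_len=0
Fragment 3: offset=7 data="suYk" -> buffer=??AFSzXsuYk -> prefix_len=0
Fragment 4: offset=0 data="xZ" -> buffer=xZAFSzXsuYk -> prefix_len=11

Answer: 0 0 0 11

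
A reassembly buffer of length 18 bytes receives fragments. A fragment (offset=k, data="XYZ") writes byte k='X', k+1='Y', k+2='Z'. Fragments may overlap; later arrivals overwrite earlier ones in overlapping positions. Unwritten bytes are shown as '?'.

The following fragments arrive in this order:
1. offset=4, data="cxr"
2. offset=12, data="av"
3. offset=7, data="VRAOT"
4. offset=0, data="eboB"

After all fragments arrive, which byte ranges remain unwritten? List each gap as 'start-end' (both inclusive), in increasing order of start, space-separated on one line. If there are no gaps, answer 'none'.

Fragment 1: offset=4 len=3
Fragment 2: offset=12 len=2
Fragment 3: offset=7 len=5
Fragment 4: offset=0 len=4
Gaps: 14-17

Answer: 14-17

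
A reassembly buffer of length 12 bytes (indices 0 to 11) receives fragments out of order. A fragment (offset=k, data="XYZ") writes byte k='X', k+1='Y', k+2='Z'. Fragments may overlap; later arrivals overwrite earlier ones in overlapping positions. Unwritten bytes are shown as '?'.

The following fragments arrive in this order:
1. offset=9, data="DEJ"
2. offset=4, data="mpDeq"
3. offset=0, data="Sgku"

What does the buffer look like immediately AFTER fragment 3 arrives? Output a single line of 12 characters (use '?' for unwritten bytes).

Fragment 1: offset=9 data="DEJ" -> buffer=?????????DEJ
Fragment 2: offset=4 data="mpDeq" -> buffer=????mpDeqDEJ
Fragment 3: offset=0 data="Sgku" -> buffer=SgkumpDeqDEJ

Answer: SgkumpDeqDEJ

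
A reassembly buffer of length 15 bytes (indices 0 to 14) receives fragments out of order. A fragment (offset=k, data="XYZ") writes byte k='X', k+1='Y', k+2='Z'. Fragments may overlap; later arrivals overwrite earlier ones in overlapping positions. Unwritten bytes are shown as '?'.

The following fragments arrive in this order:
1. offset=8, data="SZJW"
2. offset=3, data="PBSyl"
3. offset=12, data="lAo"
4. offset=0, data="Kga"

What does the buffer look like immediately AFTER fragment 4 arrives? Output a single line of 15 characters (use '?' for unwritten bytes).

Fragment 1: offset=8 data="SZJW" -> buffer=????????SZJW???
Fragment 2: offset=3 data="PBSyl" -> buffer=???PBSylSZJW???
Fragment 3: offset=12 data="lAo" -> buffer=???PBSylSZJWlAo
Fragment 4: offset=0 data="Kga" -> buffer=KgaPBSylSZJWlAo

Answer: KgaPBSylSZJWlAo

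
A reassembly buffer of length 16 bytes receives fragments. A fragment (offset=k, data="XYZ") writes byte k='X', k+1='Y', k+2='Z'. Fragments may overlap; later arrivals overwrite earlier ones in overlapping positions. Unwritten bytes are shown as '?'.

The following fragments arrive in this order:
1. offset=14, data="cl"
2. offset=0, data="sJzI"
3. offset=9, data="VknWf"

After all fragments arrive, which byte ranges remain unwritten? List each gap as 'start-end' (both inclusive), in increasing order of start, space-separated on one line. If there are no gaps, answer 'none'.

Answer: 4-8

Derivation:
Fragment 1: offset=14 len=2
Fragment 2: offset=0 len=4
Fragment 3: offset=9 len=5
Gaps: 4-8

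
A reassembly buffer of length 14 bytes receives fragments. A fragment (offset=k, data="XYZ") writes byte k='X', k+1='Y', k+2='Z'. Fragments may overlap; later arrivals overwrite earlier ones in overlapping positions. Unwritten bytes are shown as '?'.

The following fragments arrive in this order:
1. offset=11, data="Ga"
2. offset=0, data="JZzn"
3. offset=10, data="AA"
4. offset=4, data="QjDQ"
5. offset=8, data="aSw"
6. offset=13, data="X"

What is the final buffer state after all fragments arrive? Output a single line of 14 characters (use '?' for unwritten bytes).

Fragment 1: offset=11 data="Ga" -> buffer=???????????Ga?
Fragment 2: offset=0 data="JZzn" -> buffer=JZzn???????Ga?
Fragment 3: offset=10 data="AA" -> buffer=JZzn??????AAa?
Fragment 4: offset=4 data="QjDQ" -> buffer=JZznQjDQ??AAa?
Fragment 5: offset=8 data="aSw" -> buffer=JZznQjDQaSwAa?
Fragment 6: offset=13 data="X" -> buffer=JZznQjDQaSwAaX

Answer: JZznQjDQaSwAaX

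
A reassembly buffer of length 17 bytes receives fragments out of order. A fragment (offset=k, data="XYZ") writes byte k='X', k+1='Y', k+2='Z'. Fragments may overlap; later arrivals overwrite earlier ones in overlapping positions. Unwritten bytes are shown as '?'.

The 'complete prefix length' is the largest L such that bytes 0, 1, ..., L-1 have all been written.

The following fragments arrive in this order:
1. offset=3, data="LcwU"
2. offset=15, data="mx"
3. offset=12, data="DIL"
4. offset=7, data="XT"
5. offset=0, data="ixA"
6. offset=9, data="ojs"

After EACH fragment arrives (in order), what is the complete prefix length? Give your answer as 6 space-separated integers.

Answer: 0 0 0 0 9 17

Derivation:
Fragment 1: offset=3 data="LcwU" -> buffer=???LcwU?????????? -> prefix_len=0
Fragment 2: offset=15 data="mx" -> buffer=???LcwU????????mx -> prefix_len=0
Fragment 3: offset=12 data="DIL" -> buffer=???LcwU?????DILmx -> prefix_len=0
Fragment 4: offset=7 data="XT" -> buffer=???LcwUXT???DILmx -> prefix_len=0
Fragment 5: offset=0 data="ixA" -> buffer=ixALcwUXT???DILmx -> prefix_len=9
Fragment 6: offset=9 data="ojs" -> buffer=ixALcwUXTojsDILmx -> prefix_len=17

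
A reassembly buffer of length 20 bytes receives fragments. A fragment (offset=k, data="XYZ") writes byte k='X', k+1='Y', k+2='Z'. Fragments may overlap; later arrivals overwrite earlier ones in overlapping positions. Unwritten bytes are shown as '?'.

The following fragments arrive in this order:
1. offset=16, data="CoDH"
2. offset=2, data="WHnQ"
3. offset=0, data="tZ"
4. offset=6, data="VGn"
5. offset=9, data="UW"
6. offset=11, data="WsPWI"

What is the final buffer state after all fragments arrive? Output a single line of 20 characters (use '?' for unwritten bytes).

Fragment 1: offset=16 data="CoDH" -> buffer=????????????????CoDH
Fragment 2: offset=2 data="WHnQ" -> buffer=??WHnQ??????????CoDH
Fragment 3: offset=0 data="tZ" -> buffer=tZWHnQ??????????CoDH
Fragment 4: offset=6 data="VGn" -> buffer=tZWHnQVGn???????CoDH
Fragment 5: offset=9 data="UW" -> buffer=tZWHnQVGnUW?????CoDH
Fragment 6: offset=11 data="WsPWI" -> buffer=tZWHnQVGnUWWsPWICoDH

Answer: tZWHnQVGnUWWsPWICoDH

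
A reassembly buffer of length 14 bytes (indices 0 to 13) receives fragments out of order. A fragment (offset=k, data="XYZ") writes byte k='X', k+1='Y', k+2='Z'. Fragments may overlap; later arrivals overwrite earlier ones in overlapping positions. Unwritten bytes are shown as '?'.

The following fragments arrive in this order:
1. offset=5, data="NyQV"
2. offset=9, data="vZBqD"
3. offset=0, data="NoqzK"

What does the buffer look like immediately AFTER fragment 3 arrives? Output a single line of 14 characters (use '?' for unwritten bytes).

Answer: NoqzKNyQVvZBqD

Derivation:
Fragment 1: offset=5 data="NyQV" -> buffer=?????NyQV?????
Fragment 2: offset=9 data="vZBqD" -> buffer=?????NyQVvZBqD
Fragment 3: offset=0 data="NoqzK" -> buffer=NoqzKNyQVvZBqD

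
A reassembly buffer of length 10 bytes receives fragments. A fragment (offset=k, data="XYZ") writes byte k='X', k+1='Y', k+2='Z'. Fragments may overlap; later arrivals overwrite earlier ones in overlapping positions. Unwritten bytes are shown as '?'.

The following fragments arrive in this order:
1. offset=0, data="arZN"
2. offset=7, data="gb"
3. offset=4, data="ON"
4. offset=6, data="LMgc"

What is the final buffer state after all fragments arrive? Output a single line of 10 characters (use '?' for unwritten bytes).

Answer: arZNONLMgc

Derivation:
Fragment 1: offset=0 data="arZN" -> buffer=arZN??????
Fragment 2: offset=7 data="gb" -> buffer=arZN???gb?
Fragment 3: offset=4 data="ON" -> buffer=arZNON?gb?
Fragment 4: offset=6 data="LMgc" -> buffer=arZNONLMgc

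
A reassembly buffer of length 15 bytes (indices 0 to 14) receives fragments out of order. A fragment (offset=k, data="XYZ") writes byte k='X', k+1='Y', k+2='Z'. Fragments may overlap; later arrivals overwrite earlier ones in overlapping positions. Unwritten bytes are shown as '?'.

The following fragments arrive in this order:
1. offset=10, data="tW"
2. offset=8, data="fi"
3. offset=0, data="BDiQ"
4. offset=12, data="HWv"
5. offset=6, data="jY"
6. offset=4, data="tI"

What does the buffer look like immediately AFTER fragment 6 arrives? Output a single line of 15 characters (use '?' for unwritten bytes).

Fragment 1: offset=10 data="tW" -> buffer=??????????tW???
Fragment 2: offset=8 data="fi" -> buffer=????????fitW???
Fragment 3: offset=0 data="BDiQ" -> buffer=BDiQ????fitW???
Fragment 4: offset=12 data="HWv" -> buffer=BDiQ????fitWHWv
Fragment 5: offset=6 data="jY" -> buffer=BDiQ??jYfitWHWv
Fragment 6: offset=4 data="tI" -> buffer=BDiQtIjYfitWHWv

Answer: BDiQtIjYfitWHWv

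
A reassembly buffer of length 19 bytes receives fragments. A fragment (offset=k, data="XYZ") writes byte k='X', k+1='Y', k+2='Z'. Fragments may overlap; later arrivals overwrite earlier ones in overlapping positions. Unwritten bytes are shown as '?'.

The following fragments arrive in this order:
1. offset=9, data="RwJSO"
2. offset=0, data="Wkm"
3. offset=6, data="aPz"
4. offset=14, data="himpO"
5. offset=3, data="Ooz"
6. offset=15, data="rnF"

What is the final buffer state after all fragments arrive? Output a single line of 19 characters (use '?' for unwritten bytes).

Fragment 1: offset=9 data="RwJSO" -> buffer=?????????RwJSO?????
Fragment 2: offset=0 data="Wkm" -> buffer=Wkm??????RwJSO?????
Fragment 3: offset=6 data="aPz" -> buffer=Wkm???aPzRwJSO?????
Fragment 4: offset=14 data="himpO" -> buffer=Wkm???aPzRwJSOhimpO
Fragment 5: offset=3 data="Ooz" -> buffer=WkmOozaPzRwJSOhimpO
Fragment 6: offset=15 data="rnF" -> buffer=WkmOozaPzRwJSOhrnFO

Answer: WkmOozaPzRwJSOhrnFO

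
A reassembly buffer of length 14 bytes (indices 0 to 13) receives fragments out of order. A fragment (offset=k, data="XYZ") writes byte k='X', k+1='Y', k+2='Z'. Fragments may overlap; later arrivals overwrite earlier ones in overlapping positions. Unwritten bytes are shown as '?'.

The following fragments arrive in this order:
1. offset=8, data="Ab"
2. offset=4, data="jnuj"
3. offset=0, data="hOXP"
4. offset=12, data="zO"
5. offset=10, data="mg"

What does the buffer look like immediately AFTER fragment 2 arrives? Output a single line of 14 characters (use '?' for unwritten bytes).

Fragment 1: offset=8 data="Ab" -> buffer=????????Ab????
Fragment 2: offset=4 data="jnuj" -> buffer=????jnujAb????

Answer: ????jnujAb????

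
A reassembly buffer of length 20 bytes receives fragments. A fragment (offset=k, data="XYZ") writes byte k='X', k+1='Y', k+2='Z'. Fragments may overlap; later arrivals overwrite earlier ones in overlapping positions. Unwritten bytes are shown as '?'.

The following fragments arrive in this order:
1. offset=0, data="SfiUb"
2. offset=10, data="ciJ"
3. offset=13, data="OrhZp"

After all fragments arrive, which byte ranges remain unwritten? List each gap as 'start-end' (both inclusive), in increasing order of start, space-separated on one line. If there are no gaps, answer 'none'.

Answer: 5-9 18-19

Derivation:
Fragment 1: offset=0 len=5
Fragment 2: offset=10 len=3
Fragment 3: offset=13 len=5
Gaps: 5-9 18-19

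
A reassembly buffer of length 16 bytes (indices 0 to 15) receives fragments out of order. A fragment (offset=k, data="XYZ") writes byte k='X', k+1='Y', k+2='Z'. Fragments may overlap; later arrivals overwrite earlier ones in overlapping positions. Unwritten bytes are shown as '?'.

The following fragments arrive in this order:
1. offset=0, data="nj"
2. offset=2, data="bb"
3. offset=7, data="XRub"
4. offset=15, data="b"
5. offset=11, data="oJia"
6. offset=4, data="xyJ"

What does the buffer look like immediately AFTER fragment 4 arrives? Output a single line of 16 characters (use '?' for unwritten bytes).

Answer: njbb???XRub????b

Derivation:
Fragment 1: offset=0 data="nj" -> buffer=nj??????????????
Fragment 2: offset=2 data="bb" -> buffer=njbb????????????
Fragment 3: offset=7 data="XRub" -> buffer=njbb???XRub?????
Fragment 4: offset=15 data="b" -> buffer=njbb???XRub????b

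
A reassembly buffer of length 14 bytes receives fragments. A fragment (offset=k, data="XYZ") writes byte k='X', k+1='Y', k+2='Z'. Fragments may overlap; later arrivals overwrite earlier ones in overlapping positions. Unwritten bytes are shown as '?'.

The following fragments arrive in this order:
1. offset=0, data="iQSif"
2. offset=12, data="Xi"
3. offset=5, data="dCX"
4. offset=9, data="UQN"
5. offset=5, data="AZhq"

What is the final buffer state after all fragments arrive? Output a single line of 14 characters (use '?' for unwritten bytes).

Fragment 1: offset=0 data="iQSif" -> buffer=iQSif?????????
Fragment 2: offset=12 data="Xi" -> buffer=iQSif???????Xi
Fragment 3: offset=5 data="dCX" -> buffer=iQSifdCX????Xi
Fragment 4: offset=9 data="UQN" -> buffer=iQSifdCX?UQNXi
Fragment 5: offset=5 data="AZhq" -> buffer=iQSifAZhqUQNXi

Answer: iQSifAZhqUQNXi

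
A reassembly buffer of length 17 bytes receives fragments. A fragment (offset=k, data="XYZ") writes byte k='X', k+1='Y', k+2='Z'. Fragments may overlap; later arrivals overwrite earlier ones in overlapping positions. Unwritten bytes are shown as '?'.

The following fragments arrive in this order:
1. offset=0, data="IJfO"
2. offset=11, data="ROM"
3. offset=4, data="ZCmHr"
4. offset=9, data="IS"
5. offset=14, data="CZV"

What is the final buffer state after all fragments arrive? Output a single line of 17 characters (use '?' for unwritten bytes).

Answer: IJfOZCmHrISROMCZV

Derivation:
Fragment 1: offset=0 data="IJfO" -> buffer=IJfO?????????????
Fragment 2: offset=11 data="ROM" -> buffer=IJfO???????ROM???
Fragment 3: offset=4 data="ZCmHr" -> buffer=IJfOZCmHr??ROM???
Fragment 4: offset=9 data="IS" -> buffer=IJfOZCmHrISROM???
Fragment 5: offset=14 data="CZV" -> buffer=IJfOZCmHrISROMCZV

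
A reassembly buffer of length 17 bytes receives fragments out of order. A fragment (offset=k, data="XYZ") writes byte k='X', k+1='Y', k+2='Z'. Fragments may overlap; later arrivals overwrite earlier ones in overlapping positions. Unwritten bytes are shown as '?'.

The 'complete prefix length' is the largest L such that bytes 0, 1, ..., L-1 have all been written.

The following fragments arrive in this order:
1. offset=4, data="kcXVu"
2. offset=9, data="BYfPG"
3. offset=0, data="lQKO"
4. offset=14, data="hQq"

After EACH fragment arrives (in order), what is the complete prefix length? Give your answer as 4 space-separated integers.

Answer: 0 0 14 17

Derivation:
Fragment 1: offset=4 data="kcXVu" -> buffer=????kcXVu???????? -> prefix_len=0
Fragment 2: offset=9 data="BYfPG" -> buffer=????kcXVuBYfPG??? -> prefix_len=0
Fragment 3: offset=0 data="lQKO" -> buffer=lQKOkcXVuBYfPG??? -> prefix_len=14
Fragment 4: offset=14 data="hQq" -> buffer=lQKOkcXVuBYfPGhQq -> prefix_len=17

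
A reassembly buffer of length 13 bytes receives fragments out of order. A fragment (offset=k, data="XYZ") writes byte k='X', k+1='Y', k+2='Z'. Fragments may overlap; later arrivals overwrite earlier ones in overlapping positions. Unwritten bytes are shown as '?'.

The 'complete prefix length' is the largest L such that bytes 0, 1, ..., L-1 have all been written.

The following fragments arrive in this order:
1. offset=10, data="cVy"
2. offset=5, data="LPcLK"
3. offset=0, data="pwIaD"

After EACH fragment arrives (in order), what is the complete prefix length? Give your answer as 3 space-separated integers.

Answer: 0 0 13

Derivation:
Fragment 1: offset=10 data="cVy" -> buffer=??????????cVy -> prefix_len=0
Fragment 2: offset=5 data="LPcLK" -> buffer=?????LPcLKcVy -> prefix_len=0
Fragment 3: offset=0 data="pwIaD" -> buffer=pwIaDLPcLKcVy -> prefix_len=13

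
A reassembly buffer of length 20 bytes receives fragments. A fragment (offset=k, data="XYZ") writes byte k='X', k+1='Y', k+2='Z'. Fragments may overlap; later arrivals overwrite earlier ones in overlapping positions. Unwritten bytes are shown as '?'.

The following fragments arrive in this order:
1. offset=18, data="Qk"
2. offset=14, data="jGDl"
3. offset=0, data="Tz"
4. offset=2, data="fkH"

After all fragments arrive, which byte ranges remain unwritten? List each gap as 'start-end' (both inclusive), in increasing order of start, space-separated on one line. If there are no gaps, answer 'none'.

Answer: 5-13

Derivation:
Fragment 1: offset=18 len=2
Fragment 2: offset=14 len=4
Fragment 3: offset=0 len=2
Fragment 4: offset=2 len=3
Gaps: 5-13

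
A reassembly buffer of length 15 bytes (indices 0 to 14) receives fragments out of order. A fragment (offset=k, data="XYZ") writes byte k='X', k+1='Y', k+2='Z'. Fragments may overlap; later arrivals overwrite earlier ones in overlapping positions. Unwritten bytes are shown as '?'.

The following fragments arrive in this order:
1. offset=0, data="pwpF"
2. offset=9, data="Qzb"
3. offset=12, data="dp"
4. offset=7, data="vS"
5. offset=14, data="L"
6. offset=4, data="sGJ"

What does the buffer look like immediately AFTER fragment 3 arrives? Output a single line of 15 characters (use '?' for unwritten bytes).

Answer: pwpF?????Qzbdp?

Derivation:
Fragment 1: offset=0 data="pwpF" -> buffer=pwpF???????????
Fragment 2: offset=9 data="Qzb" -> buffer=pwpF?????Qzb???
Fragment 3: offset=12 data="dp" -> buffer=pwpF?????Qzbdp?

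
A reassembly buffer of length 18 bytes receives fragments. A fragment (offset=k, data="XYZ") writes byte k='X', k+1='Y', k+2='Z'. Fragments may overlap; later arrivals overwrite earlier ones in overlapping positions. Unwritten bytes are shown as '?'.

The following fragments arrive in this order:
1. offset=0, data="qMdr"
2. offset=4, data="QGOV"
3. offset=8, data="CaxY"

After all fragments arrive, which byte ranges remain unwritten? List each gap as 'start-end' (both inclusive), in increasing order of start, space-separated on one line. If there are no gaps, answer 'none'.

Answer: 12-17

Derivation:
Fragment 1: offset=0 len=4
Fragment 2: offset=4 len=4
Fragment 3: offset=8 len=4
Gaps: 12-17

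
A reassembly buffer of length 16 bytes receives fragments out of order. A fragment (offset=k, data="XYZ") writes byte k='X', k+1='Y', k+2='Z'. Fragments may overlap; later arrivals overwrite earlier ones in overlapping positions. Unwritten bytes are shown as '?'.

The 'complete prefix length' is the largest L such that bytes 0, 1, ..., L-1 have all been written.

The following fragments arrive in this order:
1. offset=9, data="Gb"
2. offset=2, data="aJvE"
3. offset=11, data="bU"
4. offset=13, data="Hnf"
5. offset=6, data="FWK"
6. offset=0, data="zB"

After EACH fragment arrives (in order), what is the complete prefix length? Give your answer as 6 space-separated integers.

Answer: 0 0 0 0 0 16

Derivation:
Fragment 1: offset=9 data="Gb" -> buffer=?????????Gb????? -> prefix_len=0
Fragment 2: offset=2 data="aJvE" -> buffer=??aJvE???Gb????? -> prefix_len=0
Fragment 3: offset=11 data="bU" -> buffer=??aJvE???GbbU??? -> prefix_len=0
Fragment 4: offset=13 data="Hnf" -> buffer=??aJvE???GbbUHnf -> prefix_len=0
Fragment 5: offset=6 data="FWK" -> buffer=??aJvEFWKGbbUHnf -> prefix_len=0
Fragment 6: offset=0 data="zB" -> buffer=zBaJvEFWKGbbUHnf -> prefix_len=16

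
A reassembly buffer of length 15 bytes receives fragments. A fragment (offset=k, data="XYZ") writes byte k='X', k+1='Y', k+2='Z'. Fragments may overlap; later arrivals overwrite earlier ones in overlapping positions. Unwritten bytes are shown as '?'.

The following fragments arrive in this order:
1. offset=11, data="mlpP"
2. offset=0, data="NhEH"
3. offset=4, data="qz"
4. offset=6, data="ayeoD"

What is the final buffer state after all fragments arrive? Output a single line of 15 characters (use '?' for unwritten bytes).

Answer: NhEHqzayeoDmlpP

Derivation:
Fragment 1: offset=11 data="mlpP" -> buffer=???????????mlpP
Fragment 2: offset=0 data="NhEH" -> buffer=NhEH???????mlpP
Fragment 3: offset=4 data="qz" -> buffer=NhEHqz?????mlpP
Fragment 4: offset=6 data="ayeoD" -> buffer=NhEHqzayeoDmlpP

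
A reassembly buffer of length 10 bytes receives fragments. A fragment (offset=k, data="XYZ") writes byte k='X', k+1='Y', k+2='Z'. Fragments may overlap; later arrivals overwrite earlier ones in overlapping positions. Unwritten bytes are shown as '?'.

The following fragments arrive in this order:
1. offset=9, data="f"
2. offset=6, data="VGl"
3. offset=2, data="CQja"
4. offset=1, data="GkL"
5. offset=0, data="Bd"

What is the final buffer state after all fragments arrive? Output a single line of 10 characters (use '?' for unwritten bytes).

Answer: BdkLjaVGlf

Derivation:
Fragment 1: offset=9 data="f" -> buffer=?????????f
Fragment 2: offset=6 data="VGl" -> buffer=??????VGlf
Fragment 3: offset=2 data="CQja" -> buffer=??CQjaVGlf
Fragment 4: offset=1 data="GkL" -> buffer=?GkLjaVGlf
Fragment 5: offset=0 data="Bd" -> buffer=BdkLjaVGlf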